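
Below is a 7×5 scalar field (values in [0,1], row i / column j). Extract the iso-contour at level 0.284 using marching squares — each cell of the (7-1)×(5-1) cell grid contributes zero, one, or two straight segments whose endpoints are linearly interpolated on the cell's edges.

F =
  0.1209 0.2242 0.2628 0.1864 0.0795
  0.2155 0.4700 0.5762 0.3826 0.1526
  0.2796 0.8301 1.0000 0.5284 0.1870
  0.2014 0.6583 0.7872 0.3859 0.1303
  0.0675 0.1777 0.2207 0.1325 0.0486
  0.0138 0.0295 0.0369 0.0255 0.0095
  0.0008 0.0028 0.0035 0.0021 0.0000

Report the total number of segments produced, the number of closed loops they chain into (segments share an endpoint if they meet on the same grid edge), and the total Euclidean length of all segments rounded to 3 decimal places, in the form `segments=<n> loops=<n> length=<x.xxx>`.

segments=12 loops=1 length=11.769

cell (0,0): code 0100 → (0.243,1.000)–(1.000,0.269)
cell (0,1): code 1100 → (0.068,2.000)–(0.243,1.000)
cell (0,2): code 1100 → (0.497,3.000)–(0.068,2.000)
cell (0,3): code 1000 → (1.000,3.429)–(0.497,3.000)
cell (1,0): code 0110 → (1.000,0.269)–(2.000,0.008)
cell (1,3): code 1001 → (2.000,3.716)–(1.000,3.429)
cell (2,0): code 0110 → (2.000,0.008)–(3.000,0.181)
cell (2,3): code 1001 → (3.000,3.399)–(2.000,3.716)
cell (3,0): code 0010 → (3.000,0.181)–(3.779,1.000)
cell (3,1): code 0011 → (3.779,1.000)–(3.888,2.000)
cell (3,2): code 0011 → (3.888,2.000)–(3.402,3.000)
cell (3,3): code 0001 → (3.402,3.000)–(3.000,3.399)
total: 12 segments, chained into 1 closed loop(s), length Σ = 11.768693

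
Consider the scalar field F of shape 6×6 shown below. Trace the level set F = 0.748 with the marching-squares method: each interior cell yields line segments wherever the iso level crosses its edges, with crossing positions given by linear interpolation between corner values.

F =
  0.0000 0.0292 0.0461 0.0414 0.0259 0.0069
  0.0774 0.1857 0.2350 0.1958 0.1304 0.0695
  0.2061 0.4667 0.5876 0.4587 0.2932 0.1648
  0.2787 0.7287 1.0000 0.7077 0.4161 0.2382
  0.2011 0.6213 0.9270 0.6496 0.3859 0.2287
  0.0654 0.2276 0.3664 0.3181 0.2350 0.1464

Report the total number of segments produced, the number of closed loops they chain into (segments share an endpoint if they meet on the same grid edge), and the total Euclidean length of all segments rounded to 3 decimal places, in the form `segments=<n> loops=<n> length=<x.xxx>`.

cell (2,1): code 0100 → (2.389,2.000)–(3.000,1.071)
cell (2,2): code 1000 → (3.000,2.862)–(2.389,2.000)
cell (3,1): code 0110 → (3.000,1.071)–(4.000,1.414)
cell (3,2): code 1001 → (4.000,2.645)–(3.000,2.862)
cell (4,1): code 0010 → (4.000,1.414)–(4.319,2.000)
cell (4,2): code 0001 → (4.319,2.000)–(4.000,2.645)
total: 6 segments, chained into 1 closed loop(s), length Σ = 5.635985

segments=6 loops=1 length=5.636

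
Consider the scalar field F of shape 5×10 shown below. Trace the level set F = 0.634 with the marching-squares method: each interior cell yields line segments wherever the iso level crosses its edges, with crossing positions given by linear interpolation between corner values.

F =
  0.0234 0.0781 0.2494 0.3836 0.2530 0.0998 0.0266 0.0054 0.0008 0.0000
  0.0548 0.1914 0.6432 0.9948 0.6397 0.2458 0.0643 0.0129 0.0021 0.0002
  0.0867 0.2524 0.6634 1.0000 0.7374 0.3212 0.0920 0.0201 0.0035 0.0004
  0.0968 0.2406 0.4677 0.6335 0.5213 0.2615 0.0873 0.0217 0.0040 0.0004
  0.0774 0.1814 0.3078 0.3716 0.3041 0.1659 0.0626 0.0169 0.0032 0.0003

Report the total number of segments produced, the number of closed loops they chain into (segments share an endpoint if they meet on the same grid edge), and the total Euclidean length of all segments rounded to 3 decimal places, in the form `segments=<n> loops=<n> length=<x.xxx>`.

segments=10 loops=1 length=7.527

cell (0,1): code 0100 → (0.977,2.000)–(1.000,1.980)
cell (0,2): code 1100 → (0.410,3.000)–(0.977,2.000)
cell (0,3): code 1100 → (0.985,4.000)–(0.410,3.000)
cell (0,4): code 1000 → (1.000,4.014)–(0.985,4.000)
cell (1,1): code 0110 → (1.000,1.980)–(2.000,1.928)
cell (1,4): code 1001 → (2.000,4.248)–(1.000,4.014)
cell (2,1): code 0010 → (2.000,1.928)–(2.150,2.000)
cell (2,2): code 0011 → (2.150,2.000)–(2.999,3.000)
cell (2,3): code 0011 → (2.999,3.000)–(2.478,4.000)
cell (2,4): code 0001 → (2.478,4.000)–(2.000,4.248)
total: 10 segments, chained into 1 closed loop(s), length Σ = 7.527437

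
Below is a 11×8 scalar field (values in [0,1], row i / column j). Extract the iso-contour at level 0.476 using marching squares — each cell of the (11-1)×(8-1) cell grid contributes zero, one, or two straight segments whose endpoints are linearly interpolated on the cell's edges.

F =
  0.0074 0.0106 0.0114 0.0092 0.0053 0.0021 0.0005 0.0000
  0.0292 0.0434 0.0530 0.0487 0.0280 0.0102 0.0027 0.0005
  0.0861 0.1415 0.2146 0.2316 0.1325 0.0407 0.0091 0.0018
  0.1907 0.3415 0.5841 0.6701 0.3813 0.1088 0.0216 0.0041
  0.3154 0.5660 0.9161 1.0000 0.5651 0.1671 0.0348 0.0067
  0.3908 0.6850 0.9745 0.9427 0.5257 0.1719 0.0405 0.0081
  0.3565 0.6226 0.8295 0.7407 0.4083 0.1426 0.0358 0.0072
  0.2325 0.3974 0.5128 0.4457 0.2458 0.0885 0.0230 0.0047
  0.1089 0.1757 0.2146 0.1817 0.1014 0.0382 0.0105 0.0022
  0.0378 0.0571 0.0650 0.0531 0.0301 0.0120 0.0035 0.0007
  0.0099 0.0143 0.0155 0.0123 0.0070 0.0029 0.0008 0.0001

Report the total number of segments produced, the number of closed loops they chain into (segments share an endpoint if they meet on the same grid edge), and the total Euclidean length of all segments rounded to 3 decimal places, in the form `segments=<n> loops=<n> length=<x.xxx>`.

segments=18 loops=1 length=13.167

cell (2,1): code 0100 → (2.707,2.000)–(3.000,1.554)
cell (2,2): code 1100 → (2.557,3.000)–(2.707,2.000)
cell (2,3): code 1000 → (3.000,3.672)–(2.557,3.000)
cell (3,0): code 0100 → (3.599,1.000)–(4.000,0.641)
cell (3,1): code 1110 → (3.000,1.554)–(3.599,1.000)
cell (3,3): code 1101 → (3.515,4.000)–(3.000,3.672)
cell (3,4): code 1000 → (4.000,4.224)–(3.515,4.000)
cell (4,0): code 0110 → (4.000,0.641)–(5.000,0.290)
cell (4,4): code 1001 → (5.000,4.140)–(4.000,4.224)
cell (5,0): code 0110 → (5.000,0.290)–(6.000,0.449)
cell (5,3): code 1011 → (6.000,3.796)–(5.423,4.000)
cell (5,4): code 0001 → (5.423,4.000)–(5.000,4.140)
cell (6,0): code 0010 → (6.000,0.449)–(6.651,1.000)
cell (6,1): code 0111 → (6.651,1.000)–(7.000,1.681)
cell (6,2): code 1011 → (7.000,2.548)–(6.897,3.000)
cell (6,3): code 0001 → (6.897,3.000)–(6.000,3.796)
cell (7,1): code 0010 → (7.000,1.681)–(7.123,2.000)
cell (7,2): code 0001 → (7.123,2.000)–(7.000,2.548)
total: 18 segments, chained into 1 closed loop(s), length Σ = 13.166839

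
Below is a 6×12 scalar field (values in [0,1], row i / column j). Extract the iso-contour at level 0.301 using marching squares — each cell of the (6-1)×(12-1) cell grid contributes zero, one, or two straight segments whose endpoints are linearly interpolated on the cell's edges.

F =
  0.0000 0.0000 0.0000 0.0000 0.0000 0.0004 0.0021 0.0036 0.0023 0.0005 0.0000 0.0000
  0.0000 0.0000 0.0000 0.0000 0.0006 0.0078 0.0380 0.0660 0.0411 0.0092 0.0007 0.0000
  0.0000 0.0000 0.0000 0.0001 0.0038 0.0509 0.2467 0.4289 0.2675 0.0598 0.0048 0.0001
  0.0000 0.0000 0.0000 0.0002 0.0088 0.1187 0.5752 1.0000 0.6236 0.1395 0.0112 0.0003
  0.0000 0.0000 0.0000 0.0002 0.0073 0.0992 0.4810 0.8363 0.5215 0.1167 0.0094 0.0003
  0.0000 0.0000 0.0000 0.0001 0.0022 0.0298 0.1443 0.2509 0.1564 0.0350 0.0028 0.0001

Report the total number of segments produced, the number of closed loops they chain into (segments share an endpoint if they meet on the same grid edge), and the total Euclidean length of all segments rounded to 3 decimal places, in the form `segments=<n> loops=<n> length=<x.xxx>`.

cell (1,6): code 0100 → (1.648,7.000)–(2.000,6.298)
cell (1,7): code 1000 → (2.000,7.792)–(1.648,7.000)
cell (2,5): code 0100 → (2.165,6.000)–(3.000,5.399)
cell (2,6): code 1110 → (2.000,6.298)–(2.165,6.000)
cell (2,7): code 1101 → (2.094,8.000)–(2.000,7.792)
cell (2,8): code 1000 → (3.000,8.666)–(2.094,8.000)
cell (3,5): code 0110 → (3.000,5.399)–(4.000,5.529)
cell (3,8): code 1001 → (4.000,8.545)–(3.000,8.666)
cell (4,5): code 0010 → (4.000,5.529)–(4.535,6.000)
cell (4,6): code 0011 → (4.535,6.000)–(4.914,7.000)
cell (4,7): code 0011 → (4.914,7.000)–(4.604,8.000)
cell (4,8): code 0001 → (4.604,8.000)–(4.000,8.545)
total: 12 segments, chained into 1 closed loop(s), length Σ = 10.032989

segments=12 loops=1 length=10.033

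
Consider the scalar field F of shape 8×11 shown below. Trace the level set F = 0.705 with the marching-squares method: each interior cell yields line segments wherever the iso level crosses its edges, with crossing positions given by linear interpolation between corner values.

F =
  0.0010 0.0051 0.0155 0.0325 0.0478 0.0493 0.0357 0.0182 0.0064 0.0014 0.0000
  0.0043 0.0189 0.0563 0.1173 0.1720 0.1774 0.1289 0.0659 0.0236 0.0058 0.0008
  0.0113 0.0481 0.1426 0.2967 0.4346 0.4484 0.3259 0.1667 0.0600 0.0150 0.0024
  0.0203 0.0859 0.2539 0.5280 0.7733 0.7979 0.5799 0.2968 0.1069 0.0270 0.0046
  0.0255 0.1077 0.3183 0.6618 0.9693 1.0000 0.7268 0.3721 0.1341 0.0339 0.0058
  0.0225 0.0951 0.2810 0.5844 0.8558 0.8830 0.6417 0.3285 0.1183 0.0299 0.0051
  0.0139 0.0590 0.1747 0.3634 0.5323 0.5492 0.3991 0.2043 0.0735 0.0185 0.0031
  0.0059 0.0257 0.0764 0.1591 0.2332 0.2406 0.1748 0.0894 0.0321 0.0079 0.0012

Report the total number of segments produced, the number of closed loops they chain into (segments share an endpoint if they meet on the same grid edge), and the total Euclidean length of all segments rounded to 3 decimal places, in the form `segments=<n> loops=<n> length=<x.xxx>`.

cell (2,3): code 0100 → (2.798,4.000)–(3.000,3.722)
cell (2,4): code 1100 → (2.734,5.000)–(2.798,4.000)
cell (2,5): code 1000 → (3.000,5.426)–(2.734,5.000)
cell (3,3): code 0110 → (3.000,3.722)–(4.000,3.140)
cell (3,5): code 1101 → (3.852,6.000)–(3.000,5.426)
cell (3,6): code 1000 → (4.000,6.061)–(3.852,6.000)
cell (4,3): code 0110 → (4.000,3.140)–(5.000,3.444)
cell (4,5): code 1011 → (5.000,5.738)–(4.256,6.000)
cell (4,6): code 0001 → (4.256,6.000)–(4.000,6.061)
cell (5,3): code 0010 → (5.000,3.444)–(5.466,4.000)
cell (5,4): code 0011 → (5.466,4.000)–(5.533,5.000)
cell (5,5): code 0001 → (5.533,5.000)–(5.000,5.738)
total: 12 segments, chained into 1 closed loop(s), length Σ = 8.927270

segments=12 loops=1 length=8.927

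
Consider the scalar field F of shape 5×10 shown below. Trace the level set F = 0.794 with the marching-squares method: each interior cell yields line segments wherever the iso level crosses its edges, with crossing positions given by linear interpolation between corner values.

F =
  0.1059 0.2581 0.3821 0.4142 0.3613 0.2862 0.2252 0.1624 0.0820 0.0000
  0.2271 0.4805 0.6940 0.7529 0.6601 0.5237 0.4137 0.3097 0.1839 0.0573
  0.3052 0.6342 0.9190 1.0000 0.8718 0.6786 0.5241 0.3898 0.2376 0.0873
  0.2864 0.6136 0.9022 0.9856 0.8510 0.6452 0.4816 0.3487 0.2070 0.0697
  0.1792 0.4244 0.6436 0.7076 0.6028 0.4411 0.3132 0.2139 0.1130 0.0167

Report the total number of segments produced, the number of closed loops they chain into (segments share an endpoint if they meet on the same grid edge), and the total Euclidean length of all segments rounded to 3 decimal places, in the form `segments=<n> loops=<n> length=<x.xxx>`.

segments=10 loops=1 length=8.463

cell (1,1): code 0100 → (1.444,2.000)–(2.000,1.561)
cell (1,2): code 1100 → (1.166,3.000)–(1.444,2.000)
cell (1,3): code 1100 → (1.632,4.000)–(1.166,3.000)
cell (1,4): code 1000 → (2.000,4.403)–(1.632,4.000)
cell (2,1): code 0110 → (2.000,1.561)–(3.000,1.625)
cell (2,4): code 1001 → (3.000,4.277)–(2.000,4.403)
cell (3,1): code 0010 → (3.000,1.625)–(3.418,2.000)
cell (3,2): code 0011 → (3.418,2.000)–(3.689,3.000)
cell (3,3): code 0011 → (3.689,3.000)–(3.230,4.000)
cell (3,4): code 0001 → (3.230,4.000)–(3.000,4.277)
total: 10 segments, chained into 1 closed loop(s), length Σ = 8.462536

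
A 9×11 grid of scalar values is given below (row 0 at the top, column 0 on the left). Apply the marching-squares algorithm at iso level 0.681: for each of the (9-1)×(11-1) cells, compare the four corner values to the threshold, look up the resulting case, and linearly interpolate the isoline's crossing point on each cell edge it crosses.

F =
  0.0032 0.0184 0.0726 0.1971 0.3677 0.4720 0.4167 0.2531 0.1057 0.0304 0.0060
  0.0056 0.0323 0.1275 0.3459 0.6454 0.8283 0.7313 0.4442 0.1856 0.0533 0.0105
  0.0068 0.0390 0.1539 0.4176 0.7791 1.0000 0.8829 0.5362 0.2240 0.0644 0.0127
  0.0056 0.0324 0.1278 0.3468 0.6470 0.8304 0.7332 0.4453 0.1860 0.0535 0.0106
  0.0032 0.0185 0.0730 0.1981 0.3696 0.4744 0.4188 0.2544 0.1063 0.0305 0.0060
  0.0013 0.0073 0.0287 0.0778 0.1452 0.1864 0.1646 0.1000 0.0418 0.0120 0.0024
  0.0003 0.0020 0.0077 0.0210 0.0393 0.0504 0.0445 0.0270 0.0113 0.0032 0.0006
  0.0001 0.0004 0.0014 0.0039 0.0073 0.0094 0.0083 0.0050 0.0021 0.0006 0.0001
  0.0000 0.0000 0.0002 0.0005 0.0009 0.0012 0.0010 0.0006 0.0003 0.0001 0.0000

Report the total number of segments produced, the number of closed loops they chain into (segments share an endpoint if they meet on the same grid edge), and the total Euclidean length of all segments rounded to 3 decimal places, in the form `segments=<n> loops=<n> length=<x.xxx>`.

cell (0,4): code 0100 → (0.587,5.000)–(1.000,4.195)
cell (0,5): code 1100 → (0.840,6.000)–(0.587,5.000)
cell (0,6): code 1000 → (1.000,6.175)–(0.840,6.000)
cell (1,3): code 0100 → (1.266,4.000)–(2.000,3.729)
cell (1,4): code 1110 → (1.000,4.195)–(1.266,4.000)
cell (1,6): code 1001 → (2.000,6.582)–(1.000,6.175)
cell (2,3): code 0010 → (2.000,3.729)–(2.743,4.000)
cell (2,4): code 0111 → (2.743,4.000)–(3.000,4.185)
cell (2,6): code 1001 → (3.000,6.181)–(2.000,6.582)
cell (3,4): code 0010 → (3.000,4.185)–(3.420,5.000)
cell (3,5): code 0011 → (3.420,5.000)–(3.166,6.000)
cell (3,6): code 0001 → (3.166,6.000)–(3.000,6.181)
total: 12 segments, chained into 1 closed loop(s), length Σ = 8.745066

segments=12 loops=1 length=8.745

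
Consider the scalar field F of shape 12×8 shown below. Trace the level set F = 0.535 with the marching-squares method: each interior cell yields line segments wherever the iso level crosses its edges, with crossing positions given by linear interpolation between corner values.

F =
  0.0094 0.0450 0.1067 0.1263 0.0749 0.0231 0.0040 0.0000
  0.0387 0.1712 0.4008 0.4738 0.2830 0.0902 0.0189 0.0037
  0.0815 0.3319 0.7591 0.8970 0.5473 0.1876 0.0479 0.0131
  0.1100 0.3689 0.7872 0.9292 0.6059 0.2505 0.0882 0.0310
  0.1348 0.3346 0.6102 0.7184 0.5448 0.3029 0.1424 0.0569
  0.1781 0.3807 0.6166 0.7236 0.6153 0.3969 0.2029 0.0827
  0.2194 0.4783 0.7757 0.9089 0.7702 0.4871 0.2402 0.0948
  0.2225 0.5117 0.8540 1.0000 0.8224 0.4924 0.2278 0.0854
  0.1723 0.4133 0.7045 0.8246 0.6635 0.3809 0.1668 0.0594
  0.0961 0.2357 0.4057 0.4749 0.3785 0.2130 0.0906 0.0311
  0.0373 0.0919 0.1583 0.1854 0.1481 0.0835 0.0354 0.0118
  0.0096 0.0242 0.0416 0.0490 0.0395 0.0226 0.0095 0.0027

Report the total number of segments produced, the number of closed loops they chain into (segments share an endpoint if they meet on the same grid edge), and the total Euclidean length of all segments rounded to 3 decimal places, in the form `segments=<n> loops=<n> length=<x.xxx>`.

cell (1,1): code 0100 → (1.375,2.000)–(2.000,1.475)
cell (1,2): code 1100 → (1.145,3.000)–(1.375,2.000)
cell (1,3): code 1100 → (1.953,4.000)–(1.145,3.000)
cell (1,4): code 1000 → (2.000,4.034)–(1.953,4.000)
cell (2,1): code 0110 → (2.000,1.475)–(3.000,1.397)
cell (2,4): code 1001 → (3.000,4.199)–(2.000,4.034)
cell (3,1): code 0110 → (3.000,1.397)–(4.000,1.727)
cell (3,4): code 1001 → (4.000,4.041)–(3.000,4.199)
cell (4,1): code 0110 → (4.000,1.727)–(5.000,1.654)
cell (4,4): code 1001 → (5.000,4.368)–(4.000,4.041)
cell (5,1): code 0110 → (5.000,1.654)–(6.000,1.191)
cell (5,4): code 1001 → (6.000,4.831)–(5.000,4.368)
cell (6,1): code 0110 → (6.000,1.191)–(7.000,1.068)
cell (6,4): code 1001 → (7.000,4.871)–(6.000,4.831)
cell (7,1): code 0110 → (7.000,1.068)–(8.000,1.418)
cell (7,4): code 1001 → (8.000,4.455)–(7.000,4.871)
cell (8,1): code 0010 → (8.000,1.418)–(8.567,2.000)
cell (8,2): code 0011 → (8.567,2.000)–(8.828,3.000)
cell (8,3): code 0011 → (8.828,3.000)–(8.451,4.000)
cell (8,4): code 0001 → (8.451,4.000)–(8.000,4.455)
total: 20 segments, chained into 1 closed loop(s), length Σ = 19.233882

segments=20 loops=1 length=19.234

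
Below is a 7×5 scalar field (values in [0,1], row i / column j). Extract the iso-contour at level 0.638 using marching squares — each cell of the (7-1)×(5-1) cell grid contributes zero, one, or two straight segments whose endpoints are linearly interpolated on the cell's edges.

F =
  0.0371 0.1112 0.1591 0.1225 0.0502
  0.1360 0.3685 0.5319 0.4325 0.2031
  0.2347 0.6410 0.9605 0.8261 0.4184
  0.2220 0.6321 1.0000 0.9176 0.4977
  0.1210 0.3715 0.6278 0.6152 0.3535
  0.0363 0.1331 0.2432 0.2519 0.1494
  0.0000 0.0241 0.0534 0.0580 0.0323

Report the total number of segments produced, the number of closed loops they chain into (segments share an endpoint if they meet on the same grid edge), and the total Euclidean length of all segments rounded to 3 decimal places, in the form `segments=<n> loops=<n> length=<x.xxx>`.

segments=10 loops=1 length=8.504

cell (1,0): code 0100 → (1.989,1.000)–(2.000,0.993)
cell (1,1): code 1100 → (1.248,2.000)–(1.989,1.000)
cell (1,2): code 1100 → (1.522,3.000)–(1.248,2.000)
cell (1,3): code 1000 → (2.000,3.461)–(1.522,3.000)
cell (2,0): code 0010 → (2.000,0.993)–(2.337,1.000)
cell (2,1): code 0111 → (2.337,1.000)–(3.000,1.016)
cell (2,3): code 1001 → (3.000,3.666)–(2.000,3.461)
cell (3,1): code 0010 → (3.000,1.016)–(3.973,2.000)
cell (3,2): code 0011 → (3.973,2.000)–(3.925,3.000)
cell (3,3): code 0001 → (3.925,3.000)–(3.000,3.666)
total: 10 segments, chained into 1 closed loop(s), length Σ = 8.504469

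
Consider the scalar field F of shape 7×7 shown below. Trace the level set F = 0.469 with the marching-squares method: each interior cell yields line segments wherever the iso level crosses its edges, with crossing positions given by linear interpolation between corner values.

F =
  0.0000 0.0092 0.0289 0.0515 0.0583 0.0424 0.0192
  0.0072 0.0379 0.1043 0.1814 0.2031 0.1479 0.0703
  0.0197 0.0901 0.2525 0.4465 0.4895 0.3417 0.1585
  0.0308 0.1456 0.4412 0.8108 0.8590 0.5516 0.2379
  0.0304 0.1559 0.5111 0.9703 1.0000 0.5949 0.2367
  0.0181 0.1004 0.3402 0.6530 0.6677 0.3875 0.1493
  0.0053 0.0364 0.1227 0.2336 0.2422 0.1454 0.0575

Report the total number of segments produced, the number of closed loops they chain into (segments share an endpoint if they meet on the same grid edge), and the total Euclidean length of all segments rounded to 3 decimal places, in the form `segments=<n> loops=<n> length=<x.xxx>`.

segments=16 loops=1 length=10.938

cell (1,3): code 0100 → (1.928,4.000)–(2.000,3.523)
cell (1,4): code 1000 → (2.000,4.139)–(1.928,4.000)
cell (2,2): code 0100 → (2.062,3.000)–(3.000,2.075)
cell (2,3): code 1110 → (2.000,3.523)–(2.062,3.000)
cell (2,4): code 1101 → (2.606,5.000)–(2.000,4.139)
cell (2,5): code 1000 → (3.000,5.263)–(2.606,5.000)
cell (3,1): code 0100 → (3.398,2.000)–(4.000,1.881)
cell (3,2): code 1110 → (3.000,2.075)–(3.398,2.000)
cell (3,5): code 1001 → (4.000,5.351)–(3.000,5.263)
cell (4,1): code 0010 → (4.000,1.881)–(4.246,2.000)
cell (4,2): code 0111 → (4.246,2.000)–(5.000,2.412)
cell (4,4): code 1011 → (5.000,4.709)–(4.607,5.000)
cell (4,5): code 0001 → (4.607,5.000)–(4.000,5.351)
cell (5,2): code 0010 → (5.000,2.412)–(5.439,3.000)
cell (5,3): code 0011 → (5.439,3.000)–(5.467,4.000)
cell (5,4): code 0001 → (5.467,4.000)–(5.000,4.709)
total: 16 segments, chained into 1 closed loop(s), length Σ = 10.937652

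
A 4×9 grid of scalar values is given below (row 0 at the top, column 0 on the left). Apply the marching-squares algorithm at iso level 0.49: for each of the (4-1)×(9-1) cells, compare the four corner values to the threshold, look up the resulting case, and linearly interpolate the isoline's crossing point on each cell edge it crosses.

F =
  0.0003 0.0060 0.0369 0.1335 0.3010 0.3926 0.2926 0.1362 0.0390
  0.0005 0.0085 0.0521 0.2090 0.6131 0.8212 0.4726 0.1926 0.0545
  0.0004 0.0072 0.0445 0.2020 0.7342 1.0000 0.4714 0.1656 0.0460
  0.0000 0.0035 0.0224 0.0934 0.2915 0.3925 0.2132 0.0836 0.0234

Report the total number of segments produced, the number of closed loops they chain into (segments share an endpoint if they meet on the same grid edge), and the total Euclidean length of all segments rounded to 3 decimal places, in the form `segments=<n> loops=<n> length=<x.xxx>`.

cell (0,3): code 0100 → (0.606,4.000)–(1.000,3.695)
cell (0,4): code 1100 → (0.227,5.000)–(0.606,4.000)
cell (0,5): code 1000 → (1.000,5.950)–(0.227,5.000)
cell (1,3): code 0110 → (1.000,3.695)–(2.000,3.541)
cell (1,5): code 1001 → (2.000,5.965)–(1.000,5.950)
cell (2,3): code 0010 → (2.000,3.541)–(2.552,4.000)
cell (2,4): code 0011 → (2.552,4.000)–(2.840,5.000)
cell (2,5): code 0001 → (2.840,5.000)–(2.000,5.965)
total: 8 segments, chained into 1 closed loop(s), length Σ = 7.841180

segments=8 loops=1 length=7.841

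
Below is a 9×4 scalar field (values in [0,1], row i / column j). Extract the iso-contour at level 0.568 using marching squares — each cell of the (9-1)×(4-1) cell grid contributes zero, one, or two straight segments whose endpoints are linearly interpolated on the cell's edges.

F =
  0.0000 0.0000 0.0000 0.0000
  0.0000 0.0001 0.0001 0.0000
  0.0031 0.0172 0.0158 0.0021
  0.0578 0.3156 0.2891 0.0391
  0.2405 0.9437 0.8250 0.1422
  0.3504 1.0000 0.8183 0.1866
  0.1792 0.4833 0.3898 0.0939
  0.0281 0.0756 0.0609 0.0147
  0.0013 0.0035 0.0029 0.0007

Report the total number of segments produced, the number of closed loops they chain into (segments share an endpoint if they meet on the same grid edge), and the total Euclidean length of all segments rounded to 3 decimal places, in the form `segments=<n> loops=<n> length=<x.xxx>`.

segments=8 loops=1 length=7.233

cell (3,0): code 0100 → (3.402,1.000)–(4.000,0.466)
cell (3,1): code 1100 → (3.520,2.000)–(3.402,1.000)
cell (3,2): code 1000 → (4.000,2.376)–(3.520,2.000)
cell (4,0): code 0110 → (4.000,0.466)–(5.000,0.335)
cell (4,2): code 1001 → (5.000,2.396)–(4.000,2.376)
cell (5,0): code 0010 → (5.000,0.335)–(5.836,1.000)
cell (5,1): code 0011 → (5.836,1.000)–(5.584,2.000)
cell (5,2): code 0001 → (5.584,2.000)–(5.000,2.396)
total: 8 segments, chained into 1 closed loop(s), length Σ = 7.232765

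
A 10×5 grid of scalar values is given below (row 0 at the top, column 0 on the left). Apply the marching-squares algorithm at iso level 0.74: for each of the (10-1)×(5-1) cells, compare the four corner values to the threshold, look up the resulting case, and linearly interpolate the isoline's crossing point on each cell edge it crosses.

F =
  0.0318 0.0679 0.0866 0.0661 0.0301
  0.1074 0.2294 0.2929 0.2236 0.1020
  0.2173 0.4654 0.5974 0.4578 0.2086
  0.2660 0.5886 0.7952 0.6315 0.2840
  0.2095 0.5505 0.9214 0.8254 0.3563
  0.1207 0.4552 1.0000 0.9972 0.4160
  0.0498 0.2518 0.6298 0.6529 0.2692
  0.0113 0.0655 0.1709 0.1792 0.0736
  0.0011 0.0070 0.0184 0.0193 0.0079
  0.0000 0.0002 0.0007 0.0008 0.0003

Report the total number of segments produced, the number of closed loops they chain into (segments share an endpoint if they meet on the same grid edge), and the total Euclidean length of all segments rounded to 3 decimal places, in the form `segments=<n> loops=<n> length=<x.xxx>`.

cell (2,1): code 0100 → (2.721,2.000)–(3.000,1.733)
cell (2,2): code 1000 → (3.000,2.337)–(2.721,2.000)
cell (3,1): code 0110 → (3.000,1.733)–(4.000,1.511)
cell (3,2): code 1101 → (3.560,3.000)–(3.000,2.337)
cell (3,3): code 1000 → (4.000,3.182)–(3.560,3.000)
cell (4,1): code 0110 → (4.000,1.511)–(5.000,1.523)
cell (4,3): code 1001 → (5.000,3.443)–(4.000,3.182)
cell (5,1): code 0010 → (5.000,1.523)–(5.702,2.000)
cell (5,2): code 0011 → (5.702,2.000)–(5.747,3.000)
cell (5,3): code 0001 → (5.747,3.000)–(5.000,3.443)
total: 10 segments, chained into 1 closed loop(s), length Σ = 7.944198

segments=10 loops=1 length=7.944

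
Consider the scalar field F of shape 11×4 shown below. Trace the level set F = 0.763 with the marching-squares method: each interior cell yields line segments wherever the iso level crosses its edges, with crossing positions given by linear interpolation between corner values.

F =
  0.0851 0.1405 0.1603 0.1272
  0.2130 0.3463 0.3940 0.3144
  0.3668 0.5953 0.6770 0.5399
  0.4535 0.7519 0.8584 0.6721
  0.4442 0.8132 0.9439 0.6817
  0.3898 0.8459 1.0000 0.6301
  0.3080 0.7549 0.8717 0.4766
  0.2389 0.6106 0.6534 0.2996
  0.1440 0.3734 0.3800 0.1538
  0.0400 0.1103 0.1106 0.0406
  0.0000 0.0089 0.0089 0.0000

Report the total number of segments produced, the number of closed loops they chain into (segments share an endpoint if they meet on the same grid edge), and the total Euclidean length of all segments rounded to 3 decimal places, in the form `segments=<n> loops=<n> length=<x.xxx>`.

segments=12 loops=1 length=9.561

cell (2,1): code 0100 → (2.474,2.000)–(3.000,1.104)
cell (2,2): code 1000 → (3.000,2.512)–(2.474,2.000)
cell (3,0): code 0100 → (3.181,1.000)–(4.000,0.864)
cell (3,1): code 1110 → (3.000,1.104)–(3.181,1.000)
cell (3,2): code 1001 → (4.000,2.690)–(3.000,2.512)
cell (4,0): code 0110 → (4.000,0.864)–(5.000,0.818)
cell (4,2): code 1001 → (5.000,2.641)–(4.000,2.690)
cell (5,0): code 0010 → (5.000,0.818)–(5.911,1.000)
cell (5,1): code 0111 → (5.911,1.000)–(6.000,1.069)
cell (5,2): code 1001 → (6.000,2.275)–(5.000,2.641)
cell (6,1): code 0010 → (6.000,1.069)–(6.498,2.000)
cell (6,2): code 0001 → (6.498,2.000)–(6.000,2.275)
total: 12 segments, chained into 1 closed loop(s), length Σ = 9.560694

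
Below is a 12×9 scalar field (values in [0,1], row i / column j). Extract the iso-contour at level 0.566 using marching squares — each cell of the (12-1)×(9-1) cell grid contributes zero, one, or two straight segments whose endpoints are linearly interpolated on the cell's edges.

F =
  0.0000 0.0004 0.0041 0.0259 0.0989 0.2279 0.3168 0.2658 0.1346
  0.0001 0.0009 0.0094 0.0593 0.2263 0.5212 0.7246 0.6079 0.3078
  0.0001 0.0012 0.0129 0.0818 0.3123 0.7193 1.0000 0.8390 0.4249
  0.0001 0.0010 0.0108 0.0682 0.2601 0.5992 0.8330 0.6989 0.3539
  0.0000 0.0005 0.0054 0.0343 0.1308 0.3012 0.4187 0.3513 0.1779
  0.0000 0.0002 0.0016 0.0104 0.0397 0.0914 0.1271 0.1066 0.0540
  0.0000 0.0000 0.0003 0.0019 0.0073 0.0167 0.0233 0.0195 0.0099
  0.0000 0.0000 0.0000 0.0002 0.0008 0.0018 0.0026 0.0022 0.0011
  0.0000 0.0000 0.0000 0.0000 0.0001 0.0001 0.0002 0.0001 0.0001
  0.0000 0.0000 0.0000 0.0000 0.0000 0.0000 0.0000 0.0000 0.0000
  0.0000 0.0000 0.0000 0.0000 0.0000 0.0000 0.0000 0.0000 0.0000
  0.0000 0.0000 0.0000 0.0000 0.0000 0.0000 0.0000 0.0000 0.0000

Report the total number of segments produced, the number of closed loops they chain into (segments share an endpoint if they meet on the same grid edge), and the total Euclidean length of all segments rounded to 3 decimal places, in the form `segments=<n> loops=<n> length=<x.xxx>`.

segments=12 loops=1 length=9.328

cell (0,5): code 0100 → (0.611,6.000)–(1.000,5.220)
cell (0,6): code 1100 → (0.878,7.000)–(0.611,6.000)
cell (0,7): code 1000 → (1.000,7.140)–(0.878,7.000)
cell (1,4): code 0100 → (1.226,5.000)–(2.000,4.623)
cell (1,5): code 1110 → (1.000,5.220)–(1.226,5.000)
cell (1,7): code 1001 → (2.000,7.659)–(1.000,7.140)
cell (2,4): code 0110 → (2.000,4.623)–(3.000,4.902)
cell (2,7): code 1001 → (3.000,7.385)–(2.000,7.659)
cell (3,4): code 0010 → (3.000,4.902)–(3.111,5.000)
cell (3,5): code 0011 → (3.111,5.000)–(3.644,6.000)
cell (3,6): code 0011 → (3.644,6.000)–(3.382,7.000)
cell (3,7): code 0001 → (3.382,7.000)–(3.000,7.385)
total: 12 segments, chained into 1 closed loop(s), length Σ = 9.328296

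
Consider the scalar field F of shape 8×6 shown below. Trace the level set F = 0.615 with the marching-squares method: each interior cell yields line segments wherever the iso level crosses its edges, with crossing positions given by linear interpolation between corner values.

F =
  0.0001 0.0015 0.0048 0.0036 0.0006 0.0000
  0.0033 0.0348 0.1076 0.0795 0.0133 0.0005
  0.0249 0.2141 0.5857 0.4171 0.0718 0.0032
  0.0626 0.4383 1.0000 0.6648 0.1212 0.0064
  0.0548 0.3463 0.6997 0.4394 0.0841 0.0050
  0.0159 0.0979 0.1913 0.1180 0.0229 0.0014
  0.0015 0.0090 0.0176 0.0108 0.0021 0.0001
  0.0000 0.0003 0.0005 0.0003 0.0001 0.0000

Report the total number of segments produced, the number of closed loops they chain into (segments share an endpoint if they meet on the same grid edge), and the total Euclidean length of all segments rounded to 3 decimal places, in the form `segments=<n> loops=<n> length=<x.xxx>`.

segments=8 loops=1 length=5.635

cell (2,1): code 0100 → (2.071,2.000)–(3.000,1.315)
cell (2,2): code 1100 → (2.799,3.000)–(2.071,2.000)
cell (2,3): code 1000 → (3.000,3.092)–(2.799,3.000)
cell (3,1): code 0110 → (3.000,1.315)–(4.000,1.760)
cell (3,2): code 1011 → (4.000,2.325)–(3.221,3.000)
cell (3,3): code 0001 → (3.221,3.000)–(3.000,3.092)
cell (4,1): code 0010 → (4.000,1.760)–(4.167,2.000)
cell (4,2): code 0001 → (4.167,2.000)–(4.000,2.325)
total: 8 segments, chained into 1 closed loop(s), length Σ = 5.634736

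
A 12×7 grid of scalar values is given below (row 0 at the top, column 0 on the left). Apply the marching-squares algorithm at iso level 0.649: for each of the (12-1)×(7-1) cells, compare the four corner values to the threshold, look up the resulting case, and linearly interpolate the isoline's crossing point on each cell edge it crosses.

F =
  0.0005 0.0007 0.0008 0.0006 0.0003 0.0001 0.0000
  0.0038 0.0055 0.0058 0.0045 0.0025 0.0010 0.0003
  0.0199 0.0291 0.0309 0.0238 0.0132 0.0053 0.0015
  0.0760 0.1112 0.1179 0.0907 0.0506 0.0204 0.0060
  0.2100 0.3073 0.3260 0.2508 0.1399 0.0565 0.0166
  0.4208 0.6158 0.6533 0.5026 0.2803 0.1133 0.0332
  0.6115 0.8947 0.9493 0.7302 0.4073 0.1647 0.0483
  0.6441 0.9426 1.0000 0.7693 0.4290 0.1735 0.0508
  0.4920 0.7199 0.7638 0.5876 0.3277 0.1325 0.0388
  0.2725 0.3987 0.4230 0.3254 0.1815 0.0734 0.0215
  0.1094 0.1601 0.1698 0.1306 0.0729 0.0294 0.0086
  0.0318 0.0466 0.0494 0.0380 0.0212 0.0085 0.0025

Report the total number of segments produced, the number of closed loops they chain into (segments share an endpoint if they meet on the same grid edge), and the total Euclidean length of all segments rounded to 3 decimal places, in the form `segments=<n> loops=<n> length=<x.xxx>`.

segments=14 loops=1 length=10.453

cell (4,1): code 0100 → (4.987,2.000)–(5.000,1.885)
cell (4,2): code 1000 → (5.000,2.029)–(4.987,2.000)
cell (5,0): code 0100 → (5.119,1.000)–(6.000,0.132)
cell (5,1): code 1110 → (5.000,1.885)–(5.119,1.000)
cell (5,2): code 1101 → (5.643,3.000)–(5.000,2.029)
cell (5,3): code 1000 → (6.000,3.251)–(5.643,3.000)
cell (6,0): code 0110 → (6.000,0.132)–(7.000,0.016)
cell (6,3): code 1001 → (7.000,3.354)–(6.000,3.251)
cell (7,0): code 0110 → (7.000,0.016)–(8.000,0.689)
cell (7,2): code 1011 → (8.000,2.652)–(7.662,3.000)
cell (7,3): code 0001 → (7.662,3.000)–(7.000,3.354)
cell (8,0): code 0010 → (8.000,0.689)–(8.221,1.000)
cell (8,1): code 0011 → (8.221,1.000)–(8.337,2.000)
cell (8,2): code 0001 → (8.337,2.000)–(8.000,2.652)
total: 14 segments, chained into 1 closed loop(s), length Σ = 10.452751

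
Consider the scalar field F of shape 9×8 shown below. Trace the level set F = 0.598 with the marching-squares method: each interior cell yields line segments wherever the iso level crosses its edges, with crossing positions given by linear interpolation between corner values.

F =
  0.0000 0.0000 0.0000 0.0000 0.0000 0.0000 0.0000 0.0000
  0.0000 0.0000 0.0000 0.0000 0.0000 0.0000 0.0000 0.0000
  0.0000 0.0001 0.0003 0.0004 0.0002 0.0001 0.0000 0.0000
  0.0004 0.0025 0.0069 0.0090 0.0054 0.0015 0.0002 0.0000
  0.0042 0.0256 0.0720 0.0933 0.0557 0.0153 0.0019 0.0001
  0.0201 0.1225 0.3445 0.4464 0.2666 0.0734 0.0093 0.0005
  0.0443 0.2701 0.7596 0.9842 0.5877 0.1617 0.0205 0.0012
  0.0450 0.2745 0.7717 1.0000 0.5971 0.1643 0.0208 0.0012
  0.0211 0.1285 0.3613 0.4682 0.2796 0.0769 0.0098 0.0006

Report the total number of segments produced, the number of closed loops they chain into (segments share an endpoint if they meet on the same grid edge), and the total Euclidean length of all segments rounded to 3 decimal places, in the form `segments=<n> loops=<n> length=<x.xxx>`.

cell (5,1): code 0100 → (5.611,2.000)–(6.000,1.670)
cell (5,2): code 1100 → (5.282,3.000)–(5.611,2.000)
cell (5,3): code 1000 → (6.000,3.974)–(5.282,3.000)
cell (6,1): code 0110 → (6.000,1.670)–(7.000,1.651)
cell (6,3): code 1001 → (7.000,3.998)–(6.000,3.974)
cell (7,1): code 0010 → (7.000,1.651)–(7.423,2.000)
cell (7,2): code 0011 → (7.423,2.000)–(7.756,3.000)
cell (7,3): code 0001 → (7.756,3.000)–(7.000,3.998)
total: 8 segments, chained into 1 closed loop(s), length Σ = 7.628170

segments=8 loops=1 length=7.628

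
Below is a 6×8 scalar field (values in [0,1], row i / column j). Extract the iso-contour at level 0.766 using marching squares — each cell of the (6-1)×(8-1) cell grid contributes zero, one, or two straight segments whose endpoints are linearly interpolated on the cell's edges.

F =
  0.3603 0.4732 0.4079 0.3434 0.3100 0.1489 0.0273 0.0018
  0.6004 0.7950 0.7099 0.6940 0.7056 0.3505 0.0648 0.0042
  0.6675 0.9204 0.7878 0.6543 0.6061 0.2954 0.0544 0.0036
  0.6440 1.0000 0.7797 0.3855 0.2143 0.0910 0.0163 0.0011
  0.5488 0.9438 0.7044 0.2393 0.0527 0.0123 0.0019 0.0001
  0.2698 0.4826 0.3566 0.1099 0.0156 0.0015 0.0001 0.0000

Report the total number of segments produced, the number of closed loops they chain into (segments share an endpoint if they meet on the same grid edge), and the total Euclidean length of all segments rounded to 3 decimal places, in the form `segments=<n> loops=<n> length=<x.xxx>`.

cell (0,0): code 0100 → (0.910,1.000)–(1.000,0.851)
cell (0,1): code 1000 → (1.000,1.341)–(0.910,1.000)
cell (1,0): code 0110 → (1.000,0.851)–(2.000,0.389)
cell (1,1): code 1101 → (1.720,2.000)–(1.000,1.341)
cell (1,2): code 1000 → (2.000,2.163)–(1.720,2.000)
cell (2,0): code 0110 → (2.000,0.389)–(3.000,0.343)
cell (2,2): code 1001 → (3.000,2.035)–(2.000,2.163)
cell (3,0): code 0110 → (3.000,0.343)–(4.000,0.550)
cell (3,1): code 1011 → (4.000,1.743)–(3.182,2.000)
cell (3,2): code 0001 → (3.182,2.000)–(3.000,2.035)
cell (4,0): code 0010 → (4.000,0.550)–(4.386,1.000)
cell (4,1): code 0001 → (4.386,1.000)–(4.000,1.743)
total: 12 segments, chained into 1 closed loop(s), length Σ = 8.431117

segments=12 loops=1 length=8.431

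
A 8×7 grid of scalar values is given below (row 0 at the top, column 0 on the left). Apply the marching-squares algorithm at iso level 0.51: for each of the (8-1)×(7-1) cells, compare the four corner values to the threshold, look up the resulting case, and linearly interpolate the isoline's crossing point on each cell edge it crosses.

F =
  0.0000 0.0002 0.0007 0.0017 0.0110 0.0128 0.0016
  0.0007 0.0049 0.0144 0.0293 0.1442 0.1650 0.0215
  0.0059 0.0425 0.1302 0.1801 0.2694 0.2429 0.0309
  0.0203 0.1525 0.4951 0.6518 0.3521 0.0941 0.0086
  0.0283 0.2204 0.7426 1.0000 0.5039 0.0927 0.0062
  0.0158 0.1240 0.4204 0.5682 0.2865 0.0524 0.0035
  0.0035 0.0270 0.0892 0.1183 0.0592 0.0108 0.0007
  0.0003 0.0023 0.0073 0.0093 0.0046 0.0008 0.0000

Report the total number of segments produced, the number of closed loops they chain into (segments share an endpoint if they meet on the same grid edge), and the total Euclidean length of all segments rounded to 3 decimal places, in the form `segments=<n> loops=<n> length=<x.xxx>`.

cell (2,2): code 0100 → (2.699,3.000)–(3.000,2.095)
cell (2,3): code 1000 → (3.000,3.473)–(2.699,3.000)
cell (3,1): code 0100 → (3.060,2.000)–(4.000,1.555)
cell (3,2): code 1110 → (3.000,2.095)–(3.060,2.000)
cell (3,3): code 1001 → (4.000,3.988)–(3.000,3.473)
cell (4,1): code 0010 → (4.000,1.555)–(4.722,2.000)
cell (4,2): code 0111 → (4.722,2.000)–(5.000,2.606)
cell (4,3): code 1001 → (5.000,3.207)–(4.000,3.988)
cell (5,2): code 0010 → (5.000,2.606)–(5.129,3.000)
cell (5,3): code 0001 → (5.129,3.000)–(5.000,3.207)
total: 10 segments, chained into 1 closed loop(s), length Σ = 7.233655

segments=10 loops=1 length=7.234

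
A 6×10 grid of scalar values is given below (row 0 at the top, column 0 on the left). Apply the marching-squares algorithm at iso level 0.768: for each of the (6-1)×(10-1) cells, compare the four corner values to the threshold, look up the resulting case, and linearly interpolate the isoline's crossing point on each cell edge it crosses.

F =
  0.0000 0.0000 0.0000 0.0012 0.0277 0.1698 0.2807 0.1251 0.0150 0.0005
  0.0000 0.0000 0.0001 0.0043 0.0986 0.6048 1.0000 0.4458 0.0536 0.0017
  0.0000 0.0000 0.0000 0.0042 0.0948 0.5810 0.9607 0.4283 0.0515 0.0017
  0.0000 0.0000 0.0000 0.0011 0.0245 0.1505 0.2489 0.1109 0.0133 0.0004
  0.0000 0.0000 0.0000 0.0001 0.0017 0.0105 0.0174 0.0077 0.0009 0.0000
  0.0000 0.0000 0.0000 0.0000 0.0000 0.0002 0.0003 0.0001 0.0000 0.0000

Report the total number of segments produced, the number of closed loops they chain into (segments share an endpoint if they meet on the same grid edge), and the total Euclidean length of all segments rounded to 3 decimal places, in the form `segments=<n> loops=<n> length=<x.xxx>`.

cell (0,5): code 0100 → (0.677,6.000)–(1.000,5.413)
cell (0,6): code 1000 → (1.000,6.419)–(0.677,6.000)
cell (1,5): code 0110 → (1.000,5.413)–(2.000,5.492)
cell (1,6): code 1001 → (2.000,6.362)–(1.000,6.419)
cell (2,5): code 0010 → (2.000,5.492)–(2.271,6.000)
cell (2,6): code 0001 → (2.271,6.000)–(2.000,6.362)
total: 6 segments, chained into 1 closed loop(s), length Σ = 4.230228

segments=6 loops=1 length=4.230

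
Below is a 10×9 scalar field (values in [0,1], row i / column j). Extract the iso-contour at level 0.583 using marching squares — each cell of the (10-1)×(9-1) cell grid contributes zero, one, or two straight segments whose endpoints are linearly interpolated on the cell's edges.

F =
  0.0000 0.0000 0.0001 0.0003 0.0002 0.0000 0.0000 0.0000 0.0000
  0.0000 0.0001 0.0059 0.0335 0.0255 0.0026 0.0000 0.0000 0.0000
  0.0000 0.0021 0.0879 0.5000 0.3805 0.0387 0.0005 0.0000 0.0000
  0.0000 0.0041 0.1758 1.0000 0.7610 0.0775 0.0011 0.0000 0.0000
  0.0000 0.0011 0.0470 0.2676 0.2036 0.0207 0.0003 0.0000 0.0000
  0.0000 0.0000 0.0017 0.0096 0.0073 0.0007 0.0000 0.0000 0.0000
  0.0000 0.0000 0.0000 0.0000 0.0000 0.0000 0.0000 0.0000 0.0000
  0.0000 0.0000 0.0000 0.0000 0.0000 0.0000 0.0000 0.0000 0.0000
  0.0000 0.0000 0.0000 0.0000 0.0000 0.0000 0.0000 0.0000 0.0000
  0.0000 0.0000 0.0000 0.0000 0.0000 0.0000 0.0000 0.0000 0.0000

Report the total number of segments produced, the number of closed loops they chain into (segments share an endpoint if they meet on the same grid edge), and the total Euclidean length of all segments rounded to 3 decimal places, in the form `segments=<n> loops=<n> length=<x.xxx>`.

segments=6 loops=1 length=4.780

cell (2,2): code 0100 → (2.166,3.000)–(3.000,2.494)
cell (2,3): code 1100 → (2.532,4.000)–(2.166,3.000)
cell (2,4): code 1000 → (3.000,4.260)–(2.532,4.000)
cell (3,2): code 0010 → (3.000,2.494)–(3.569,3.000)
cell (3,3): code 0011 → (3.569,3.000)–(3.319,4.000)
cell (3,4): code 0001 → (3.319,4.000)–(3.000,4.260)
total: 6 segments, chained into 1 closed loop(s), length Σ = 4.780342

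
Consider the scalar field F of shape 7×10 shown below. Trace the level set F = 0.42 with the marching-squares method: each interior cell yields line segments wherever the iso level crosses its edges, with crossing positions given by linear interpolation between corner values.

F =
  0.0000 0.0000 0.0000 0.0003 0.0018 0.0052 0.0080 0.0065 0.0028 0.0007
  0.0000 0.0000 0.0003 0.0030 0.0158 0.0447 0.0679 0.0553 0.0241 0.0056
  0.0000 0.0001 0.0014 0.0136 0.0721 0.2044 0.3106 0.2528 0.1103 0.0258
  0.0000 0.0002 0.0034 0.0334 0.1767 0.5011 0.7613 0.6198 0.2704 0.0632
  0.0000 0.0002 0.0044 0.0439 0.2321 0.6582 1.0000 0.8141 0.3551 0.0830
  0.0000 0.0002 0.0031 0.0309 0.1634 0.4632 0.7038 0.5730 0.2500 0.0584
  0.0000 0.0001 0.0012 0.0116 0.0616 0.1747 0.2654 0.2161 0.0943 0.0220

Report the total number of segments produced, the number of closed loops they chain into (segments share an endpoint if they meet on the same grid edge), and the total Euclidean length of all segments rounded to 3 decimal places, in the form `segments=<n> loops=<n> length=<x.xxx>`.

cell (2,4): code 0100 → (2.727,5.000)–(3.000,4.750)
cell (2,5): code 1100 → (2.243,6.000)–(2.727,5.000)
cell (2,6): code 1100 → (2.456,7.000)–(2.243,6.000)
cell (2,7): code 1000 → (3.000,7.572)–(2.456,7.000)
cell (3,4): code 0110 → (3.000,4.750)–(4.000,4.441)
cell (3,7): code 1001 → (4.000,7.859)–(3.000,7.572)
cell (4,4): code 0110 → (4.000,4.441)–(5.000,4.856)
cell (4,7): code 1001 → (5.000,7.474)–(4.000,7.859)
cell (5,4): code 0010 → (5.000,4.856)–(5.150,5.000)
cell (5,5): code 0011 → (5.150,5.000)–(5.647,6.000)
cell (5,6): code 0011 → (5.647,6.000)–(5.429,7.000)
cell (5,7): code 0001 → (5.429,7.000)–(5.000,7.474)
total: 12 segments, chained into 1 closed loop(s), length Σ = 10.521745

segments=12 loops=1 length=10.522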